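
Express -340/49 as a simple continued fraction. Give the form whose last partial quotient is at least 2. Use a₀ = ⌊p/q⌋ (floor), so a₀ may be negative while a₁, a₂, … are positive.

-340 = -7·49 + 3
49 = 16·3 + 1
3 = 3·1 + 0  (stop)
So -340/49 = [-7; 16, 3].

[-7; 16, 3]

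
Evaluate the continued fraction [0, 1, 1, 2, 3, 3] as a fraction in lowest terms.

33/56

Fold from the inside: start with 3/1.
  3 + 1/3 = 10/3
  2 + 3/10 = 23/10
  1 + 10/23 = 33/23
  1 + 23/33 = 56/33
  0 + 33/56 = 33/56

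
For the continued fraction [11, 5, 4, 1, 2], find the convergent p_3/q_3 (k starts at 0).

291/26

Using pₖ = aₖpₖ₋₁ + pₖ₋₂, qₖ = aₖqₖ₋₁ + qₖ₋₂ (with p₋₁=1, p₋₂=0, q₋₁=0, q₋₂=1):
  k=0: a=11, p=11, q=1
  k=1: a=5, p=56, q=5
  k=2: a=4, p=235, q=21
  k=3: a=1, p=291, q=26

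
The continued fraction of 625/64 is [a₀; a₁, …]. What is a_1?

1

625 = 9·64 + 49   →  a_0 = 9
64 = 1·49 + 15   →  a_1 = 1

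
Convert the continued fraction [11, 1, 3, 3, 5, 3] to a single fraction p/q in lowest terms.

Fold from the inside: start with 3/1.
  5 + 1/3 = 16/3
  3 + 3/16 = 51/16
  3 + 16/51 = 169/51
  1 + 51/169 = 220/169
  11 + 169/220 = 2589/220

2589/220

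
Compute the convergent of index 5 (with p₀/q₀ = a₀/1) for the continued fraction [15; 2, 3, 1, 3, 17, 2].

Using pₖ = aₖpₖ₋₁ + pₖ₋₂, qₖ = aₖqₖ₋₁ + qₖ₋₂ (with p₋₁=1, p₋₂=0, q₋₁=0, q₋₂=1):
  k=0: a=15, p=15, q=1
  k=1: a=2, p=31, q=2
  k=2: a=3, p=108, q=7
  k=3: a=1, p=139, q=9
  k=4: a=3, p=525, q=34
  k=5: a=17, p=9064, q=587

9064/587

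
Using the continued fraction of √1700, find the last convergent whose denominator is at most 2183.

√1700 = [41; 4, 3, 20, 3, 4, 82, …] (period length 6).
Convergents:
  p_0/q_0 = 41/1
  p_1/q_1 = 165/4
  p_2/q_2 = 536/13
  p_3/q_3 = 10885/264
  p_4/q_4 = 33191/805
  p_5/q_5 = 143649/3484
q_4 = 805 ≤ 2183 < 3484 = q_5, so the answer is 33191/805.

33191/805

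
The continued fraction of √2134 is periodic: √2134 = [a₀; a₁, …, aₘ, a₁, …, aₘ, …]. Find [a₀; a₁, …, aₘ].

[46; 5, 8, 5, 92]

a₀ = ⌊√2134⌋ = 46.
With m₀=0, d₀=1 and mₖ₊₁ = dₖaₖ − mₖ, dₖ₊₁ = (n − mₖ₊₁²)/dₖ, aₖ₊₁ = ⌊(a₀+mₖ₊₁)/dₖ₊₁⌋:
  k=1: m=46, d=18, a=5
  k=2: m=44, d=11, a=8
  k=3: m=44, d=18, a=5
  k=4: m=46, d=1, a=92
d=1 and a=2a₀=92 at k=4, so the next step gives (m, d) = (46, 18) again — its k=1 value — and the period has length 4.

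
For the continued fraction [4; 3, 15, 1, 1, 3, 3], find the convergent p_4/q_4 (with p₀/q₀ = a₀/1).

411/95

Using pₖ = aₖpₖ₋₁ + pₖ₋₂, qₖ = aₖqₖ₋₁ + qₖ₋₂ (with p₋₁=1, p₋₂=0, q₋₁=0, q₋₂=1):
  k=0: a=4, p=4, q=1
  k=1: a=3, p=13, q=3
  k=2: a=15, p=199, q=46
  k=3: a=1, p=212, q=49
  k=4: a=1, p=411, q=95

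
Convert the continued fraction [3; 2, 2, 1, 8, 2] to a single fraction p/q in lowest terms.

Using pₖ = aₖpₖ₋₁ + pₖ₋₂ and qₖ = aₖqₖ₋₁ + qₖ₋₂:
  k=0: a=3, p=3, q=1
  k=1: a=2, p=7, q=2
  k=2: a=2, p=17, q=5
  k=3: a=1, p=24, q=7
  k=4: a=8, p=209, q=61
  k=5: a=2, p=442, q=129

442/129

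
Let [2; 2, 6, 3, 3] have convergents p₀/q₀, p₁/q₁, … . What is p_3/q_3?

Using pₖ = aₖpₖ₋₁ + pₖ₋₂, qₖ = aₖqₖ₋₁ + qₖ₋₂ (with p₋₁=1, p₋₂=0, q₋₁=0, q₋₂=1):
  k=0: a=2, p=2, q=1
  k=1: a=2, p=5, q=2
  k=2: a=6, p=32, q=13
  k=3: a=3, p=101, q=41

101/41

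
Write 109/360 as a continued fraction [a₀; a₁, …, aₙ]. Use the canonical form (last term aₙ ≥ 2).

109 = 0·360 + 109
360 = 3·109 + 33
109 = 3·33 + 10
33 = 3·10 + 3
10 = 3·3 + 1
3 = 3·1 + 0  (stop)
So 109/360 = [0; 3, 3, 3, 3, 3].

[0; 3, 3, 3, 3, 3]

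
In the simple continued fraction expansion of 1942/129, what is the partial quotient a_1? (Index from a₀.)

18

1942 = 15·129 + 7   →  a_0 = 15
129 = 18·7 + 3   →  a_1 = 18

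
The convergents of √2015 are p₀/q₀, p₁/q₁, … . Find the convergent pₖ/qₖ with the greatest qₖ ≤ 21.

√2015 = [44; 1, 7, 1, 88, …] (period length 4).
Convergents:
  p_0/q_0 = 44/1
  p_1/q_1 = 45/1
  p_2/q_2 = 359/8
  p_3/q_3 = 404/9
  p_4/q_4 = 35911/800
q_3 = 9 ≤ 21 < 800 = q_4, so the answer is 404/9.

404/9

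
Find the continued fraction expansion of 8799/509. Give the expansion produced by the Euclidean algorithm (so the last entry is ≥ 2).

8799 = 17·509 + 146
509 = 3·146 + 71
146 = 2·71 + 4
71 = 17·4 + 3
4 = 1·3 + 1
3 = 3·1 + 0  (stop)
So 8799/509 = [17; 3, 2, 17, 1, 3].

[17; 3, 2, 17, 1, 3]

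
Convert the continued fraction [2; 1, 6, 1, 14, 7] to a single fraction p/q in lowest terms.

2417/841

Fold from the inside: start with 7/1.
  14 + 1/7 = 99/7
  1 + 7/99 = 106/99
  6 + 99/106 = 735/106
  1 + 106/735 = 841/735
  2 + 735/841 = 2417/841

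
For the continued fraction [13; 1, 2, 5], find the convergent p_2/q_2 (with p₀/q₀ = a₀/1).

Using pₖ = aₖpₖ₋₁ + pₖ₋₂, qₖ = aₖqₖ₋₁ + qₖ₋₂ (with p₋₁=1, p₋₂=0, q₋₁=0, q₋₂=1):
  k=0: a=13, p=13, q=1
  k=1: a=1, p=14, q=1
  k=2: a=2, p=41, q=3

41/3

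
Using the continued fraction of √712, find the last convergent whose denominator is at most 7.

√712 = [26; 1, 2, 6, 2, 1, 52, …] (period length 6).
Convergents:
  p_0/q_0 = 26/1
  p_1/q_1 = 27/1
  p_2/q_2 = 80/3
  p_3/q_3 = 507/19
q_2 = 3 ≤ 7 < 19 = q_3, so the answer is 80/3.

80/3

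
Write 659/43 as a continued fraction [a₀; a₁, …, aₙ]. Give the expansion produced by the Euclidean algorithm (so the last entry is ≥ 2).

[15; 3, 14]

659 = 15×43 + 14
43 = 3×14 + 1
14 = 14×1 + 0  (stop)
So 659/43 = [15; 3, 14].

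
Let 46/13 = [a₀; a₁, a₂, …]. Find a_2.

1

46 = 3·13 + 7   →  a_0 = 3
13 = 1·7 + 6   →  a_1 = 1
7 = 1·6 + 1   →  a_2 = 1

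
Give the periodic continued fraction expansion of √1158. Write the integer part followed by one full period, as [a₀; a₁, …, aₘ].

[34; 34, 68]

a₀ = ⌊√1158⌋ = 34.
With m₀=0, d₀=1 and mₖ₊₁ = dₖaₖ − mₖ, dₖ₊₁ = (n − mₖ₊₁²)/dₖ, aₖ₊₁ = ⌊(a₀+mₖ₊₁)/dₖ₊₁⌋:
  k=1: m=34, d=2, a=34
  k=2: m=34, d=1, a=68
d=1 and a=2a₀=68 at k=2, so the next step gives (m, d) = (34, 2) again — its k=1 value — and the period has length 2.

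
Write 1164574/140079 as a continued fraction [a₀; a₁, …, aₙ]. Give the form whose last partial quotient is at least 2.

1164574 = 8*140079 + 43942
140079 = 3*43942 + 8253
43942 = 5*8253 + 2677
8253 = 3*2677 + 222
2677 = 12*222 + 13
222 = 17*13 + 1
13 = 13*1 + 0  (stop)
So 1164574/140079 = [8; 3, 5, 3, 12, 17, 13].

[8; 3, 5, 3, 12, 17, 13]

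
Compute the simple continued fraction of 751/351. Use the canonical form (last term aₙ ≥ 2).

751 = 2×351 + 49
351 = 7×49 + 8
49 = 6×8 + 1
8 = 8×1 + 0  (stop)
So 751/351 = [2; 7, 6, 8].

[2; 7, 6, 8]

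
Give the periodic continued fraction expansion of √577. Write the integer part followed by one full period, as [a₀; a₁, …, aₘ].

a₀ = ⌊√577⌋ = 24.
With m₀=0, d₀=1 and mₖ₊₁ = dₖaₖ − mₖ, dₖ₊₁ = (n − mₖ₊₁²)/dₖ, aₖ₊₁ = ⌊(a₀+mₖ₊₁)/dₖ₊₁⌋:
  k=1: m=24, d=1, a=48
d=1 and a=2a₀=48 at k=1, so the next step gives (m, d) = (24, 1) again — its k=1 value — and the period has length 1.

[24; 48]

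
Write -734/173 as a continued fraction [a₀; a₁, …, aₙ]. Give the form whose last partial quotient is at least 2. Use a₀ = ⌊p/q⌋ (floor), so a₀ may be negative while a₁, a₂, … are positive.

-734 = -5·173 + 131
173 = 1·131 + 42
131 = 3·42 + 5
42 = 8·5 + 2
5 = 2·2 + 1
2 = 2·1 + 0  (stop)
So -734/173 = [-5; 1, 3, 8, 2, 2].

[-5; 1, 3, 8, 2, 2]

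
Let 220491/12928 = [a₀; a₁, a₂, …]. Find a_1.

18

220491 = 17·12928 + 715   →  a_0 = 17
12928 = 18·715 + 58   →  a_1 = 18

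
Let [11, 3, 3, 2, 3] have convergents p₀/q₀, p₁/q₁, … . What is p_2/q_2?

Using pₖ = aₖpₖ₋₁ + pₖ₋₂, qₖ = aₖqₖ₋₁ + qₖ₋₂ (with p₋₁=1, p₋₂=0, q₋₁=0, q₋₂=1):
  k=0: a=11, p=11, q=1
  k=1: a=3, p=34, q=3
  k=2: a=3, p=113, q=10

113/10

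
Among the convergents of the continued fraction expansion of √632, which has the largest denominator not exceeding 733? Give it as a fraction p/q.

7743/308

√632 = [25; 7, 6, 7, 50, …] (period length 4).
Convergents:
  p_0/q_0 = 25/1
  p_1/q_1 = 176/7
  p_2/q_2 = 1081/43
  p_3/q_3 = 7743/308
  p_4/q_4 = 388231/15443
q_3 = 308 ≤ 733 < 15443 = q_4, so the answer is 7743/308.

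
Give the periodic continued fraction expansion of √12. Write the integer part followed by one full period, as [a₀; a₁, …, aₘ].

[3; 2, 6]

a₀ = ⌊√12⌋ = 3.
With m₀=0, d₀=1 and mₖ₊₁ = dₖaₖ − mₖ, dₖ₊₁ = (n − mₖ₊₁²)/dₖ, aₖ₊₁ = ⌊(a₀+mₖ₊₁)/dₖ₊₁⌋:
  k=1: m=3, d=3, a=2
  k=2: m=3, d=1, a=6
d=1 and a=2a₀=6 at k=2, so the next step gives (m, d) = (3, 3) again — its k=1 value — and the period has length 2.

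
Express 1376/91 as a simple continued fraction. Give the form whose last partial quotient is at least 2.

1376 = 15*91 + 11
91 = 8*11 + 3
11 = 3*3 + 2
3 = 1*2 + 1
2 = 2*1 + 0  (stop)
So 1376/91 = [15; 8, 3, 1, 2].

[15; 8, 3, 1, 2]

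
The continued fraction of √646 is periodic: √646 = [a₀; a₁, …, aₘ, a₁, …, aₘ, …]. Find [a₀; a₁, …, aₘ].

a₀ = ⌊√646⌋ = 25.

[25; 2, 2, 2, 50]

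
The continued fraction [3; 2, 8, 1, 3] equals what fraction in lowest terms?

257/74

Using pₖ = aₖpₖ₋₁ + pₖ₋₂ and qₖ = aₖqₖ₋₁ + qₖ₋₂:
  k=0: a=3, p=3, q=1
  k=1: a=2, p=7, q=2
  k=2: a=8, p=59, q=17
  k=3: a=1, p=66, q=19
  k=4: a=3, p=257, q=74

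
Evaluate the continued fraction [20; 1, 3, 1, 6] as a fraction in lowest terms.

707/34

Using pₖ = aₖpₖ₋₁ + pₖ₋₂ and qₖ = aₖqₖ₋₁ + qₖ₋₂:
  k=0: a=20, p=20, q=1
  k=1: a=1, p=21, q=1
  k=2: a=3, p=83, q=4
  k=3: a=1, p=104, q=5
  k=4: a=6, p=707, q=34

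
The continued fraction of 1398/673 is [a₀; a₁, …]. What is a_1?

1398 = 2·673 + 52   →  a_0 = 2
673 = 12·52 + 49   →  a_1 = 12

12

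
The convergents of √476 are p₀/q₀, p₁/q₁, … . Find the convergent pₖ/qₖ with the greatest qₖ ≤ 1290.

23541/1079

√476 = [21; 1, 4, 2, 10, 2, 4, 1, 42, …] (period length 8).
Convergents:
  p_0/q_0 = 21/1
  p_1/q_1 = 22/1
  p_2/q_2 = 109/5
  p_3/q_3 = 240/11
  p_4/q_4 = 2509/115
  p_5/q_5 = 5258/241
  p_6/q_6 = 23541/1079
  p_7/q_7 = 28799/1320
q_6 = 1079 ≤ 1290 < 1320 = q_7, so the answer is 23541/1079.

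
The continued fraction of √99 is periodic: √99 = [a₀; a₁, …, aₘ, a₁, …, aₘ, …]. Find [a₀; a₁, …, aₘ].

[9; 1, 18]

a₀ = ⌊√99⌋ = 9.
With m₀=0, d₀=1 and mₖ₊₁ = dₖaₖ − mₖ, dₖ₊₁ = (n − mₖ₊₁²)/dₖ, aₖ₊₁ = ⌊(a₀+mₖ₊₁)/dₖ₊₁⌋:
  k=1: m=9, d=18, a=1
  k=2: m=9, d=1, a=18
d=1 and a=2a₀=18 at k=2, so the next step gives (m, d) = (9, 18) again — its k=1 value — and the period has length 2.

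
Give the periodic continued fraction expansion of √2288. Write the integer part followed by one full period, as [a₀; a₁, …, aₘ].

[47; 1, 4, 1, 94]

a₀ = ⌊√2288⌋ = 47.
With m₀=0, d₀=1 and mₖ₊₁ = dₖaₖ − mₖ, dₖ₊₁ = (n − mₖ₊₁²)/dₖ, aₖ₊₁ = ⌊(a₀+mₖ₊₁)/dₖ₊₁⌋:
  k=1: m=47, d=79, a=1
  k=2: m=32, d=16, a=4
  k=3: m=32, d=79, a=1
  k=4: m=47, d=1, a=94
d=1 and a=2a₀=94 at k=4, so the next step gives (m, d) = (47, 79) again — its k=1 value — and the period has length 4.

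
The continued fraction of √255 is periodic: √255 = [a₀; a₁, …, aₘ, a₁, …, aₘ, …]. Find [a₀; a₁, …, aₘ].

[15; 1, 30]

a₀ = ⌊√255⌋ = 15.
With m₀=0, d₀=1 and mₖ₊₁ = dₖaₖ − mₖ, dₖ₊₁ = (n − mₖ₊₁²)/dₖ, aₖ₊₁ = ⌊(a₀+mₖ₊₁)/dₖ₊₁⌋:
  k=1: m=15, d=30, a=1
  k=2: m=15, d=1, a=30
d=1 and a=2a₀=30 at k=2, so the next step gives (m, d) = (15, 30) again — its k=1 value — and the period has length 2.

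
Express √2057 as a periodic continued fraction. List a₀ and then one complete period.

[45; 2, 1, 4, 1, 2, 90]

a₀ = ⌊√2057⌋ = 45.
With m₀=0, d₀=1 and mₖ₊₁ = dₖaₖ − mₖ, dₖ₊₁ = (n − mₖ₊₁²)/dₖ, aₖ₊₁ = ⌊(a₀+mₖ₊₁)/dₖ₊₁⌋:
  k=1: m=45, d=32, a=2
  k=2: m=19, d=53, a=1
  k=3: m=34, d=17, a=4
  k=4: m=34, d=53, a=1
  k=5: m=19, d=32, a=2
  k=6: m=45, d=1, a=90
d=1 and a=2a₀=90 at k=6, so the next step gives (m, d) = (45, 32) again — its k=1 value — and the period has length 6.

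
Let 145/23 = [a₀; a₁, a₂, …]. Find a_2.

3

145 = 6·23 + 7   →  a_0 = 6
23 = 3·7 + 2   →  a_1 = 3
7 = 3·2 + 1   →  a_2 = 3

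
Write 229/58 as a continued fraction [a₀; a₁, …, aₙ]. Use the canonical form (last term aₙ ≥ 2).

[3; 1, 18, 3]

229 = 3*58 + 55
58 = 1*55 + 3
55 = 18*3 + 1
3 = 3*1 + 0  (stop)
So 229/58 = [3; 1, 18, 3].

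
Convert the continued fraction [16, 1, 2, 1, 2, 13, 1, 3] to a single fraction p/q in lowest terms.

Fold from the inside: start with 3/1.
  1 + 1/3 = 4/3
  13 + 3/4 = 55/4
  2 + 4/55 = 114/55
  1 + 55/114 = 169/114
  2 + 114/169 = 452/169
  1 + 169/452 = 621/452
  16 + 452/621 = 10388/621

10388/621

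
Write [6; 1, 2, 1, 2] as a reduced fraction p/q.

74/11

Using pₖ = aₖpₖ₋₁ + pₖ₋₂ and qₖ = aₖqₖ₋₁ + qₖ₋₂:
  k=0: a=6, p=6, q=1
  k=1: a=1, p=7, q=1
  k=2: a=2, p=20, q=3
  k=3: a=1, p=27, q=4
  k=4: a=2, p=74, q=11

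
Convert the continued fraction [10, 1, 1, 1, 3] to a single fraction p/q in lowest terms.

117/11

Fold from the inside: start with 3/1.
  1 + 1/3 = 4/3
  1 + 3/4 = 7/4
  1 + 4/7 = 11/7
  10 + 7/11 = 117/11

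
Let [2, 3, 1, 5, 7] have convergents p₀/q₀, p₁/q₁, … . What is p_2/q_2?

Using pₖ = aₖpₖ₋₁ + pₖ₋₂, qₖ = aₖqₖ₋₁ + qₖ₋₂ (with p₋₁=1, p₋₂=0, q₋₁=0, q₋₂=1):
  k=0: a=2, p=2, q=1
  k=1: a=3, p=7, q=3
  k=2: a=1, p=9, q=4

9/4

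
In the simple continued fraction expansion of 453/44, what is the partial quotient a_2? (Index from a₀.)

2

453 = 10·44 + 13   →  a_0 = 10
44 = 3·13 + 5   →  a_1 = 3
13 = 2·5 + 3   →  a_2 = 2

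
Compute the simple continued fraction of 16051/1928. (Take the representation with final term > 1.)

16051 = 8×1928 + 627
1928 = 3×627 + 47
627 = 13×47 + 16
47 = 2×16 + 15
16 = 1×15 + 1
15 = 15×1 + 0  (stop)
So 16051/1928 = [8; 3, 13, 2, 1, 15].

[8; 3, 13, 2, 1, 15]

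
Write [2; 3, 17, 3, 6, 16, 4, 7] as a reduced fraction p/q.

1113341/478437

Using pₖ = aₖpₖ₋₁ + pₖ₋₂ and qₖ = aₖqₖ₋₁ + qₖ₋₂:
  k=0: a=2, p=2, q=1
  k=1: a=3, p=7, q=3
  k=2: a=17, p=121, q=52
  k=3: a=3, p=370, q=159
  k=4: a=6, p=2341, q=1006
  k=5: a=16, p=37826, q=16255
  k=6: a=4, p=153645, q=66026
  k=7: a=7, p=1113341, q=478437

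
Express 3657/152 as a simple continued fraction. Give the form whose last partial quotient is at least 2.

[24; 16, 1, 8]

3657 = 24×152 + 9
152 = 16×9 + 8
9 = 1×8 + 1
8 = 8×1 + 0  (stop)
So 3657/152 = [24; 16, 1, 8].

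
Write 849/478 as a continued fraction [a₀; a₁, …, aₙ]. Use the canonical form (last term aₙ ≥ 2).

[1; 1, 3, 2, 7, 7]

849 = 1×478 + 371
478 = 1×371 + 107
371 = 3×107 + 50
107 = 2×50 + 7
50 = 7×7 + 1
7 = 7×1 + 0  (stop)
So 849/478 = [1; 1, 3, 2, 7, 7].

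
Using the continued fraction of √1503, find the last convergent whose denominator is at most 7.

√1503 = [38; 1, 3, 3, 8, 3, 3, 1, 76, …] (period length 8).
Convergents:
  p_0/q_0 = 38/1
  p_1/q_1 = 39/1
  p_2/q_2 = 155/4
  p_3/q_3 = 504/13
q_2 = 4 ≤ 7 < 13 = q_3, so the answer is 155/4.

155/4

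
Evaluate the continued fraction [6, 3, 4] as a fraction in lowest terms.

82/13

Fold from the inside: start with 4/1.
  3 + 1/4 = 13/4
  6 + 4/13 = 82/13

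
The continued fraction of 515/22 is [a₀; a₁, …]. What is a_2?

515 = 23·22 + 9   →  a_0 = 23
22 = 2·9 + 4   →  a_1 = 2
9 = 2·4 + 1   →  a_2 = 2

2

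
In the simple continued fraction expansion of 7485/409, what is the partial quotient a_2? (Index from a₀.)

7485 = 18·409 + 123   →  a_0 = 18
409 = 3·123 + 40   →  a_1 = 3
123 = 3·40 + 3   →  a_2 = 3

3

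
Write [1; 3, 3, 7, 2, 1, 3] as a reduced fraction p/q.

Using pₖ = aₖpₖ₋₁ + pₖ₋₂ and qₖ = aₖqₖ₋₁ + qₖ₋₂:
  k=0: a=1, p=1, q=1
  k=1: a=3, p=4, q=3
  k=2: a=3, p=13, q=10
  k=3: a=7, p=95, q=73
  k=4: a=2, p=203, q=156
  k=5: a=1, p=298, q=229
  k=6: a=3, p=1097, q=843

1097/843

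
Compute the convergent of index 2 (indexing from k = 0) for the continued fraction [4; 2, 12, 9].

Using pₖ = aₖpₖ₋₁ + pₖ₋₂, qₖ = aₖqₖ₋₁ + qₖ₋₂ (with p₋₁=1, p₋₂=0, q₋₁=0, q₋₂=1):
  k=0: a=4, p=4, q=1
  k=1: a=2, p=9, q=2
  k=2: a=12, p=112, q=25

112/25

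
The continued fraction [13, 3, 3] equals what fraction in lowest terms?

133/10

Fold from the inside: start with 3/1.
  3 + 1/3 = 10/3
  13 + 3/10 = 133/10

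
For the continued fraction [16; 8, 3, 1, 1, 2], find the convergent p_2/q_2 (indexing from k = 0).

403/25

Using pₖ = aₖpₖ₋₁ + pₖ₋₂, qₖ = aₖqₖ₋₁ + qₖ₋₂ (with p₋₁=1, p₋₂=0, q₋₁=0, q₋₂=1):
  k=0: a=16, p=16, q=1
  k=1: a=8, p=129, q=8
  k=2: a=3, p=403, q=25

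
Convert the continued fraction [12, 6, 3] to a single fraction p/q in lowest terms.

Using pₖ = aₖpₖ₋₁ + pₖ₋₂ and qₖ = aₖqₖ₋₁ + qₖ₋₂:
  k=0: a=12, p=12, q=1
  k=1: a=6, p=73, q=6
  k=2: a=3, p=231, q=19

231/19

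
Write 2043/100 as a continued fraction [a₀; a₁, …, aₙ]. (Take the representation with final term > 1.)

2043 = 20*100 + 43
100 = 2*43 + 14
43 = 3*14 + 1
14 = 14*1 + 0  (stop)
So 2043/100 = [20; 2, 3, 14].

[20; 2, 3, 14]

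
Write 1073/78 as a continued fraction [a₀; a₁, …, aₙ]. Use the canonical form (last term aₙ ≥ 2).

[13; 1, 3, 9, 2]

1073 = 13*78 + 59
78 = 1*59 + 19
59 = 3*19 + 2
19 = 9*2 + 1
2 = 2*1 + 0  (stop)
So 1073/78 = [13; 1, 3, 9, 2].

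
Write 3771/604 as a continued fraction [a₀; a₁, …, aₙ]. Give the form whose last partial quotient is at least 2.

3771 = 6×604 + 147
604 = 4×147 + 16
147 = 9×16 + 3
16 = 5×3 + 1
3 = 3×1 + 0  (stop)
So 3771/604 = [6; 4, 9, 5, 3].

[6; 4, 9, 5, 3]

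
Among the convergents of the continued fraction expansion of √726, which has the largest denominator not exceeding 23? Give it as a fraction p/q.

√726 = [26; 1, 16, 1, 52, …] (period length 4).
Convergents:
  p_0/q_0 = 26/1
  p_1/q_1 = 27/1
  p_2/q_2 = 458/17
  p_3/q_3 = 485/18
  p_4/q_4 = 25678/953
q_3 = 18 ≤ 23 < 953 = q_4, so the answer is 485/18.

485/18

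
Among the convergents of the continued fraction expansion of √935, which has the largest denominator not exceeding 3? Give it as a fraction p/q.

61/2

√935 = [30; 1, 1, 2, 1, 2, 1, 1, 60, …] (period length 8).
Convergents:
  p_0/q_0 = 30/1
  p_1/q_1 = 31/1
  p_2/q_2 = 61/2
  p_3/q_3 = 153/5
q_2 = 2 ≤ 3 < 5 = q_3, so the answer is 61/2.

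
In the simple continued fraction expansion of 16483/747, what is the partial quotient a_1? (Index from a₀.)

15

16483 = 22·747 + 49   →  a_0 = 22
747 = 15·49 + 12   →  a_1 = 15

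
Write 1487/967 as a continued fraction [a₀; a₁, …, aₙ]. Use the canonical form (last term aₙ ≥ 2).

1487 = 1*967 + 520
967 = 1*520 + 447
520 = 1*447 + 73
447 = 6*73 + 9
73 = 8*9 + 1
9 = 9*1 + 0  (stop)
So 1487/967 = [1; 1, 1, 6, 8, 9].

[1; 1, 1, 6, 8, 9]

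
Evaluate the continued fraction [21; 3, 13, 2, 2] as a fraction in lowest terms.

Fold from the inside: start with 2/1.
  2 + 1/2 = 5/2
  13 + 2/5 = 67/5
  3 + 5/67 = 206/67
  21 + 67/206 = 4393/206

4393/206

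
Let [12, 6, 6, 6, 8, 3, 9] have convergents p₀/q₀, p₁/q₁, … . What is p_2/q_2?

450/37

Using pₖ = aₖpₖ₋₁ + pₖ₋₂, qₖ = aₖqₖ₋₁ + qₖ₋₂ (with p₋₁=1, p₋₂=0, q₋₁=0, q₋₂=1):
  k=0: a=12, p=12, q=1
  k=1: a=6, p=73, q=6
  k=2: a=6, p=450, q=37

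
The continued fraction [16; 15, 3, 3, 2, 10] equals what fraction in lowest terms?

59008/3673

Using pₖ = aₖpₖ₋₁ + pₖ₋₂ and qₖ = aₖqₖ₋₁ + qₖ₋₂:
  k=0: a=16, p=16, q=1
  k=1: a=15, p=241, q=15
  k=2: a=3, p=739, q=46
  k=3: a=3, p=2458, q=153
  k=4: a=2, p=5655, q=352
  k=5: a=10, p=59008, q=3673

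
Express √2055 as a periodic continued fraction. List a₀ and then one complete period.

a₀ = ⌊√2055⌋ = 45.
With m₀=0, d₀=1 and mₖ₊₁ = dₖaₖ − mₖ, dₖ₊₁ = (n − mₖ₊₁²)/dₖ, aₖ₊₁ = ⌊(a₀+mₖ₊₁)/dₖ₊₁⌋:
  k=1: m=45, d=30, a=3
  k=2: m=45, d=1, a=90
d=1 and a=2a₀=90 at k=2, so the next step gives (m, d) = (45, 30) again — its k=1 value — and the period has length 2.

[45; 3, 90]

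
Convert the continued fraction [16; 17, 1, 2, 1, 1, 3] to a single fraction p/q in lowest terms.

7113/443

Using pₖ = aₖpₖ₋₁ + pₖ₋₂ and qₖ = aₖqₖ₋₁ + qₖ₋₂:
  k=0: a=16, p=16, q=1
  k=1: a=17, p=273, q=17
  k=2: a=1, p=289, q=18
  k=3: a=2, p=851, q=53
  k=4: a=1, p=1140, q=71
  k=5: a=1, p=1991, q=124
  k=6: a=3, p=7113, q=443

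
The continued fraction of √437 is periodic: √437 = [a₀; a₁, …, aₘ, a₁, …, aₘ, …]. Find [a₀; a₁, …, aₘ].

a₀ = ⌊√437⌋ = 20.

[20; 1, 9, 2, 9, 1, 40]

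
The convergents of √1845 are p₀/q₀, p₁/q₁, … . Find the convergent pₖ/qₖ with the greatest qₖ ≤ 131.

√1845 = [42; 1, 20, 2, 20, 1, 84, …] (period length 6).
Convergents:
  p_0/q_0 = 42/1
  p_1/q_1 = 43/1
  p_2/q_2 = 902/21
  p_3/q_3 = 1847/43
  p_4/q_4 = 37842/881
q_3 = 43 ≤ 131 < 881 = q_4, so the answer is 1847/43.

1847/43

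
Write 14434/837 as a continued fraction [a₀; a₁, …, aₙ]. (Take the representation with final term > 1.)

[17; 4, 12, 17]

14434 = 17×837 + 205
837 = 4×205 + 17
205 = 12×17 + 1
17 = 17×1 + 0  (stop)
So 14434/837 = [17; 4, 12, 17].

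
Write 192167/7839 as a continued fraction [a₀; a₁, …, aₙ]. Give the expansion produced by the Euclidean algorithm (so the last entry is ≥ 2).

[24; 1, 1, 17, 13, 8, 2]

192167 = 24*7839 + 4031
7839 = 1*4031 + 3808
4031 = 1*3808 + 223
3808 = 17*223 + 17
223 = 13*17 + 2
17 = 8*2 + 1
2 = 2*1 + 0  (stop)
So 192167/7839 = [24; 1, 1, 17, 13, 8, 2].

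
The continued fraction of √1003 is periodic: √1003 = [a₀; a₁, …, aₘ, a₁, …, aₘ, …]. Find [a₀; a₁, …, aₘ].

[31; 1, 2, 31, 2, 1, 62]

a₀ = ⌊√1003⌋ = 31.
With m₀=0, d₀=1 and mₖ₊₁ = dₖaₖ − mₖ, dₖ₊₁ = (n − mₖ₊₁²)/dₖ, aₖ₊₁ = ⌊(a₀+mₖ₊₁)/dₖ₊₁⌋:
  k=1: m=31, d=42, a=1
  k=2: m=11, d=21, a=2
  k=3: m=31, d=2, a=31
  k=4: m=31, d=21, a=2
  k=5: m=11, d=42, a=1
  k=6: m=31, d=1, a=62
d=1 and a=2a₀=62 at k=6, so the next step gives (m, d) = (31, 42) again — its k=1 value — and the period has length 6.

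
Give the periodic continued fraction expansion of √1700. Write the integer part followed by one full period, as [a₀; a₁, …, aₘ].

a₀ = ⌊√1700⌋ = 41.
With m₀=0, d₀=1 and mₖ₊₁ = dₖaₖ − mₖ, dₖ₊₁ = (n − mₖ₊₁²)/dₖ, aₖ₊₁ = ⌊(a₀+mₖ₊₁)/dₖ₊₁⌋:
  k=1: m=41, d=19, a=4
  k=2: m=35, d=25, a=3
  k=3: m=40, d=4, a=20
  k=4: m=40, d=25, a=3
  k=5: m=35, d=19, a=4
  k=6: m=41, d=1, a=82
d=1 and a=2a₀=82 at k=6, so the next step gives (m, d) = (41, 19) again — its k=1 value — and the period has length 6.

[41; 4, 3, 20, 3, 4, 82]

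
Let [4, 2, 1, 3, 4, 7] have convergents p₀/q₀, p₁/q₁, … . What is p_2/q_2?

Using pₖ = aₖpₖ₋₁ + pₖ₋₂, qₖ = aₖqₖ₋₁ + qₖ₋₂ (with p₋₁=1, p₋₂=0, q₋₁=0, q₋₂=1):
  k=0: a=4, p=4, q=1
  k=1: a=2, p=9, q=2
  k=2: a=1, p=13, q=3

13/3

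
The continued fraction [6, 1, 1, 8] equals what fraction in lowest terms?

111/17

Fold from the inside: start with 8/1.
  1 + 1/8 = 9/8
  1 + 8/9 = 17/9
  6 + 9/17 = 111/17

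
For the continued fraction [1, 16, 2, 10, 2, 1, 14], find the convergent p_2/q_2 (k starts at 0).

Using pₖ = aₖpₖ₋₁ + pₖ₋₂, qₖ = aₖqₖ₋₁ + qₖ₋₂ (with p₋₁=1, p₋₂=0, q₋₁=0, q₋₂=1):
  k=0: a=1, p=1, q=1
  k=1: a=16, p=17, q=16
  k=2: a=2, p=35, q=33

35/33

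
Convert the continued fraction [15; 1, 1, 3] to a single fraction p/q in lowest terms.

109/7

Using pₖ = aₖpₖ₋₁ + pₖ₋₂ and qₖ = aₖqₖ₋₁ + qₖ₋₂:
  k=0: a=15, p=15, q=1
  k=1: a=1, p=16, q=1
  k=2: a=1, p=31, q=2
  k=3: a=3, p=109, q=7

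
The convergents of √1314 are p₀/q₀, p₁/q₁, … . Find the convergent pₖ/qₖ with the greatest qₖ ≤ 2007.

42049/1160

√1314 = [36; 4, 72, …] (period length 2).
Convergents:
  p_0/q_0 = 36/1
  p_1/q_1 = 145/4
  p_2/q_2 = 10476/289
  p_3/q_3 = 42049/1160
  p_4/q_4 = 3038004/83809
q_3 = 1160 ≤ 2007 < 83809 = q_4, so the answer is 42049/1160.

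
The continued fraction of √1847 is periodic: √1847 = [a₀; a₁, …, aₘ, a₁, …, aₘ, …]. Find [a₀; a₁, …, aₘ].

[42; 1, 41, 1, 84]

a₀ = ⌊√1847⌋ = 42.
With m₀=0, d₀=1 and mₖ₊₁ = dₖaₖ − mₖ, dₖ₊₁ = (n − mₖ₊₁²)/dₖ, aₖ₊₁ = ⌊(a₀+mₖ₊₁)/dₖ₊₁⌋:
  k=1: m=42, d=83, a=1
  k=2: m=41, d=2, a=41
  k=3: m=41, d=83, a=1
  k=4: m=42, d=1, a=84
d=1 and a=2a₀=84 at k=4, so the next step gives (m, d) = (42, 83) again — its k=1 value — and the period has length 4.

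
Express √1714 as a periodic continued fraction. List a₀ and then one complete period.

a₀ = ⌊√1714⌋ = 41.
With m₀=0, d₀=1 and mₖ₊₁ = dₖaₖ − mₖ, dₖ₊₁ = (n − mₖ₊₁²)/dₖ, aₖ₊₁ = ⌊(a₀+mₖ₊₁)/dₖ₊₁⌋:
  k=1: m=41, d=33, a=2
  k=2: m=25, d=33, a=2
  k=3: m=41, d=1, a=82
d=1 and a=2a₀=82 at k=3, so the next step gives (m, d) = (41, 33) again — its k=1 value — and the period has length 3.

[41; 2, 2, 82]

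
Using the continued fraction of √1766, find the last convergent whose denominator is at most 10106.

√1766 = [42; 42, 84, …] (period length 2).
Convergents:
  p_0/q_0 = 42/1
  p_1/q_1 = 1765/42
  p_2/q_2 = 148302/3529
  p_3/q_3 = 6230449/148260
q_2 = 3529 ≤ 10106 < 148260 = q_3, so the answer is 148302/3529.

148302/3529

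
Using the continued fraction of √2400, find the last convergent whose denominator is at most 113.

4801/98

√2400 = [48; 1, 96, …] (period length 2).
Convergents:
  p_0/q_0 = 48/1
  p_1/q_1 = 49/1
  p_2/q_2 = 4752/97
  p_3/q_3 = 4801/98
  p_4/q_4 = 465648/9505
q_3 = 98 ≤ 113 < 9505 = q_4, so the answer is 4801/98.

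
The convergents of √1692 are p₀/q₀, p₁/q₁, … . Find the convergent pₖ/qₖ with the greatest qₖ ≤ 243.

4607/112

√1692 = [41; 7, 2, 7, 82, …] (period length 4).
Convergents:
  p_0/q_0 = 41/1
  p_1/q_1 = 288/7
  p_2/q_2 = 617/15
  p_3/q_3 = 4607/112
  p_4/q_4 = 378391/9199
q_3 = 112 ≤ 243 < 9199 = q_4, so the answer is 4607/112.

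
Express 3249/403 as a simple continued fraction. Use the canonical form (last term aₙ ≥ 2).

3249 = 8×403 + 25
403 = 16×25 + 3
25 = 8×3 + 1
3 = 3×1 + 0  (stop)
So 3249/403 = [8; 16, 8, 3].

[8; 16, 8, 3]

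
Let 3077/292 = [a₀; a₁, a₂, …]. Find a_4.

3077 = 10·292 + 157   →  a_0 = 10
292 = 1·157 + 135   →  a_1 = 1
157 = 1·135 + 22   →  a_2 = 1
135 = 6·22 + 3   →  a_3 = 6
22 = 7·3 + 1   →  a_4 = 7

7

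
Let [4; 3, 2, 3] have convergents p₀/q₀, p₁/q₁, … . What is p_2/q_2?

Using pₖ = aₖpₖ₋₁ + pₖ₋₂, qₖ = aₖqₖ₋₁ + qₖ₋₂ (with p₋₁=1, p₋₂=0, q₋₁=0, q₋₂=1):
  k=0: a=4, p=4, q=1
  k=1: a=3, p=13, q=3
  k=2: a=2, p=30, q=7

30/7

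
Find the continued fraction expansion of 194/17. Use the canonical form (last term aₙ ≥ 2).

194 = 11·17 + 7
17 = 2·7 + 3
7 = 2·3 + 1
3 = 3·1 + 0  (stop)
So 194/17 = [11; 2, 2, 3].

[11; 2, 2, 3]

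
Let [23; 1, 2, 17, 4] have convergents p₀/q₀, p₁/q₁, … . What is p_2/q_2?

Using pₖ = aₖpₖ₋₁ + pₖ₋₂, qₖ = aₖqₖ₋₁ + qₖ₋₂ (with p₋₁=1, p₋₂=0, q₋₁=0, q₋₂=1):
  k=0: a=23, p=23, q=1
  k=1: a=1, p=24, q=1
  k=2: a=2, p=71, q=3

71/3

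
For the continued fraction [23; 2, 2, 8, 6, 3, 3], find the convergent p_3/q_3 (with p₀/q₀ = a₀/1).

Using pₖ = aₖpₖ₋₁ + pₖ₋₂, qₖ = aₖqₖ₋₁ + qₖ₋₂ (with p₋₁=1, p₋₂=0, q₋₁=0, q₋₂=1):
  k=0: a=23, p=23, q=1
  k=1: a=2, p=47, q=2
  k=2: a=2, p=117, q=5
  k=3: a=8, p=983, q=42

983/42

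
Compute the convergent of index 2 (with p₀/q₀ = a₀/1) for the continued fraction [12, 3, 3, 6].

123/10

Using pₖ = aₖpₖ₋₁ + pₖ₋₂, qₖ = aₖqₖ₋₁ + qₖ₋₂ (with p₋₁=1, p₋₂=0, q₋₁=0, q₋₂=1):
  k=0: a=12, p=12, q=1
  k=1: a=3, p=37, q=3
  k=2: a=3, p=123, q=10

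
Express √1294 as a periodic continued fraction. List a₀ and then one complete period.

[35; 1, 34, 1, 70]

a₀ = ⌊√1294⌋ = 35.
With m₀=0, d₀=1 and mₖ₊₁ = dₖaₖ − mₖ, dₖ₊₁ = (n − mₖ₊₁²)/dₖ, aₖ₊₁ = ⌊(a₀+mₖ₊₁)/dₖ₊₁⌋:
  k=1: m=35, d=69, a=1
  k=2: m=34, d=2, a=34
  k=3: m=34, d=69, a=1
  k=4: m=35, d=1, a=70
d=1 and a=2a₀=70 at k=4, so the next step gives (m, d) = (35, 69) again — its k=1 value — and the period has length 4.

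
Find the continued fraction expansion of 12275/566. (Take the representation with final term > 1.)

12275 = 21×566 + 389
566 = 1×389 + 177
389 = 2×177 + 35
177 = 5×35 + 2
35 = 17×2 + 1
2 = 2×1 + 0  (stop)
So 12275/566 = [21; 1, 2, 5, 17, 2].

[21; 1, 2, 5, 17, 2]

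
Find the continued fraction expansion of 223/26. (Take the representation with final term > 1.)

223 = 8×26 + 15
26 = 1×15 + 11
15 = 1×11 + 4
11 = 2×4 + 3
4 = 1×3 + 1
3 = 3×1 + 0  (stop)
So 223/26 = [8; 1, 1, 2, 1, 3].

[8; 1, 1, 2, 1, 3]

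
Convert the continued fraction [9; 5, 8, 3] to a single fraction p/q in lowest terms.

Using pₖ = aₖpₖ₋₁ + pₖ₋₂ and qₖ = aₖqₖ₋₁ + qₖ₋₂:
  k=0: a=9, p=9, q=1
  k=1: a=5, p=46, q=5
  k=2: a=8, p=377, q=41
  k=3: a=3, p=1177, q=128

1177/128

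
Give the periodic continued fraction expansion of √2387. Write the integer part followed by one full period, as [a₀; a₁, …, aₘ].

[48; 1, 5, 1, 96]

a₀ = ⌊√2387⌋ = 48.
With m₀=0, d₀=1 and mₖ₊₁ = dₖaₖ − mₖ, dₖ₊₁ = (n − mₖ₊₁²)/dₖ, aₖ₊₁ = ⌊(a₀+mₖ₊₁)/dₖ₊₁⌋:
  k=1: m=48, d=83, a=1
  k=2: m=35, d=14, a=5
  k=3: m=35, d=83, a=1
  k=4: m=48, d=1, a=96
d=1 and a=2a₀=96 at k=4, so the next step gives (m, d) = (48, 83) again — its k=1 value — and the period has length 4.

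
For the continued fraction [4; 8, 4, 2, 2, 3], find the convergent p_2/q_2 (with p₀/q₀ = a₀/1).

136/33

Using pₖ = aₖpₖ₋₁ + pₖ₋₂, qₖ = aₖqₖ₋₁ + qₖ₋₂ (with p₋₁=1, p₋₂=0, q₋₁=0, q₋₂=1):
  k=0: a=4, p=4, q=1
  k=1: a=8, p=33, q=8
  k=2: a=4, p=136, q=33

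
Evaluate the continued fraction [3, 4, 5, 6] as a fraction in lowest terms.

Fold from the inside: start with 6/1.
  5 + 1/6 = 31/6
  4 + 6/31 = 130/31
  3 + 31/130 = 421/130

421/130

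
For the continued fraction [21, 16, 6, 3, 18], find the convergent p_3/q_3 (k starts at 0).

Using pₖ = aₖpₖ₋₁ + pₖ₋₂, qₖ = aₖqₖ₋₁ + qₖ₋₂ (with p₋₁=1, p₋₂=0, q₋₁=0, q₋₂=1):
  k=0: a=21, p=21, q=1
  k=1: a=16, p=337, q=16
  k=2: a=6, p=2043, q=97
  k=3: a=3, p=6466, q=307

6466/307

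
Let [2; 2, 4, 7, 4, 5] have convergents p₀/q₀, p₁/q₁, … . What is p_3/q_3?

159/65

Using pₖ = aₖpₖ₋₁ + pₖ₋₂, qₖ = aₖqₖ₋₁ + qₖ₋₂ (with p₋₁=1, p₋₂=0, q₋₁=0, q₋₂=1):
  k=0: a=2, p=2, q=1
  k=1: a=2, p=5, q=2
  k=2: a=4, p=22, q=9
  k=3: a=7, p=159, q=65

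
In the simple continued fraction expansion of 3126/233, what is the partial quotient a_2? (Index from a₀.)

3126 = 13·233 + 97   →  a_0 = 13
233 = 2·97 + 39   →  a_1 = 2
97 = 2·39 + 19   →  a_2 = 2

2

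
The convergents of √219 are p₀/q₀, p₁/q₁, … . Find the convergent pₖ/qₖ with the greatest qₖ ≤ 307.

√219 = [14; 1, 3, 1, 28, …] (period length 4).
Convergents:
  p_0/q_0 = 14/1
  p_1/q_1 = 15/1
  p_2/q_2 = 59/4
  p_3/q_3 = 74/5
  p_4/q_4 = 2131/144
  p_5/q_5 = 2205/149
  p_6/q_6 = 8746/591
q_5 = 149 ≤ 307 < 591 = q_6, so the answer is 2205/149.

2205/149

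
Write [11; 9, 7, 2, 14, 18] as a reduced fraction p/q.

397864/35813

Fold from the inside: start with 18/1.
  14 + 1/18 = 253/18
  2 + 18/253 = 524/253
  7 + 253/524 = 3921/524
  9 + 524/3921 = 35813/3921
  11 + 3921/35813 = 397864/35813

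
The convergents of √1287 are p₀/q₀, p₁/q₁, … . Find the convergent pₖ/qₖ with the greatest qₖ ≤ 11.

287/8

√1287 = [35; 1, 6, 1, 70, …] (period length 4).
Convergents:
  p_0/q_0 = 35/1
  p_1/q_1 = 36/1
  p_2/q_2 = 251/7
  p_3/q_3 = 287/8
  p_4/q_4 = 20341/567
q_3 = 8 ≤ 11 < 567 = q_4, so the answer is 287/8.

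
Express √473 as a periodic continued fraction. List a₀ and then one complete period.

[21; 1, 2, 1, 42]

a₀ = ⌊√473⌋ = 21.
With m₀=0, d₀=1 and mₖ₊₁ = dₖaₖ − mₖ, dₖ₊₁ = (n − mₖ₊₁²)/dₖ, aₖ₊₁ = ⌊(a₀+mₖ₊₁)/dₖ₊₁⌋:
  k=1: m=21, d=32, a=1
  k=2: m=11, d=11, a=2
  k=3: m=11, d=32, a=1
  k=4: m=21, d=1, a=42
d=1 and a=2a₀=42 at k=4, so the next step gives (m, d) = (21, 32) again — its k=1 value — and the period has length 4.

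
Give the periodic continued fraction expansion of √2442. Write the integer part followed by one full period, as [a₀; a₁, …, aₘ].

a₀ = ⌊√2442⌋ = 49.
With m₀=0, d₀=1 and mₖ₊₁ = dₖaₖ − mₖ, dₖ₊₁ = (n − mₖ₊₁²)/dₖ, aₖ₊₁ = ⌊(a₀+mₖ₊₁)/dₖ₊₁⌋:
  k=1: m=49, d=41, a=2
  k=2: m=33, d=33, a=2
  k=3: m=33, d=41, a=2
  k=4: m=49, d=1, a=98
d=1 and a=2a₀=98 at k=4, so the next step gives (m, d) = (49, 41) again — its k=1 value — and the period has length 4.

[49; 2, 2, 2, 98]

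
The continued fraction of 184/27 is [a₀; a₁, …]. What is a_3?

184 = 6·27 + 22   →  a_0 = 6
27 = 1·22 + 5   →  a_1 = 1
22 = 4·5 + 2   →  a_2 = 4
5 = 2·2 + 1   →  a_3 = 2

2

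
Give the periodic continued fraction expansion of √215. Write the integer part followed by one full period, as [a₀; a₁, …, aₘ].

[14; 1, 1, 1, 28]

a₀ = ⌊√215⌋ = 14.
With m₀=0, d₀=1 and mₖ₊₁ = dₖaₖ − mₖ, dₖ₊₁ = (n − mₖ₊₁²)/dₖ, aₖ₊₁ = ⌊(a₀+mₖ₊₁)/dₖ₊₁⌋:
  k=1: m=14, d=19, a=1
  k=2: m=5, d=10, a=1
  k=3: m=5, d=19, a=1
  k=4: m=14, d=1, a=28
d=1 and a=2a₀=28 at k=4, so the next step gives (m, d) = (14, 19) again — its k=1 value — and the period has length 4.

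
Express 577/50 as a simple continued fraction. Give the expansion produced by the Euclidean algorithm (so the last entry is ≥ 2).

577 = 11*50 + 27
50 = 1*27 + 23
27 = 1*23 + 4
23 = 5*4 + 3
4 = 1*3 + 1
3 = 3*1 + 0  (stop)
So 577/50 = [11; 1, 1, 5, 1, 3].

[11; 1, 1, 5, 1, 3]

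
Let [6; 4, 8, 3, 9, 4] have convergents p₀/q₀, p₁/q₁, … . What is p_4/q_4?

5993/960

Using pₖ = aₖpₖ₋₁ + pₖ₋₂, qₖ = aₖqₖ₋₁ + qₖ₋₂ (with p₋₁=1, p₋₂=0, q₋₁=0, q₋₂=1):
  k=0: a=6, p=6, q=1
  k=1: a=4, p=25, q=4
  k=2: a=8, p=206, q=33
  k=3: a=3, p=643, q=103
  k=4: a=9, p=5993, q=960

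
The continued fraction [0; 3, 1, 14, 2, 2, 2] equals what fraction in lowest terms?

185/728

Fold from the inside: start with 2/1.
  2 + 1/2 = 5/2
  2 + 2/5 = 12/5
  14 + 5/12 = 173/12
  1 + 12/173 = 185/173
  3 + 173/185 = 728/185
  0 + 185/728 = 185/728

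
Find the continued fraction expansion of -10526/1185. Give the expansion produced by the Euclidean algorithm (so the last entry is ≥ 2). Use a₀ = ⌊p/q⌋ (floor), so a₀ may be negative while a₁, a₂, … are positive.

[-9; 8, 1, 1, 9, 2, 3]

-10526 = -9×1185 + 139
1185 = 8×139 + 73
139 = 1×73 + 66
73 = 1×66 + 7
66 = 9×7 + 3
7 = 2×3 + 1
3 = 3×1 + 0  (stop)
So -10526/1185 = [-9; 8, 1, 1, 9, 2, 3].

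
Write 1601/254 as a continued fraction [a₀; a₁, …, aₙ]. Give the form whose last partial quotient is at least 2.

[6; 3, 3, 2, 1, 7]

1601 = 6×254 + 77
254 = 3×77 + 23
77 = 3×23 + 8
23 = 2×8 + 7
8 = 1×7 + 1
7 = 7×1 + 0  (stop)
So 1601/254 = [6; 3, 3, 2, 1, 7].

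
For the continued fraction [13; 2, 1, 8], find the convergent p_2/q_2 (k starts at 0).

40/3

Using pₖ = aₖpₖ₋₁ + pₖ₋₂, qₖ = aₖqₖ₋₁ + qₖ₋₂ (with p₋₁=1, p₋₂=0, q₋₁=0, q₋₂=1):
  k=0: a=13, p=13, q=1
  k=1: a=2, p=27, q=2
  k=2: a=1, p=40, q=3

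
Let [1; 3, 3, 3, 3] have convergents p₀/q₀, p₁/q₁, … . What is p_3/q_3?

43/33

Using pₖ = aₖpₖ₋₁ + pₖ₋₂, qₖ = aₖqₖ₋₁ + qₖ₋₂ (with p₋₁=1, p₋₂=0, q₋₁=0, q₋₂=1):
  k=0: a=1, p=1, q=1
  k=1: a=3, p=4, q=3
  k=2: a=3, p=13, q=10
  k=3: a=3, p=43, q=33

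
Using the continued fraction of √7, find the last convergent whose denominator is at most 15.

√7 = [2; 1, 1, 1, 4, …] (period length 4).
Convergents:
  p_0/q_0 = 2/1
  p_1/q_1 = 3/1
  p_2/q_2 = 5/2
  p_3/q_3 = 8/3
  p_4/q_4 = 37/14
  p_5/q_5 = 45/17
q_4 = 14 ≤ 15 < 17 = q_5, so the answer is 37/14.

37/14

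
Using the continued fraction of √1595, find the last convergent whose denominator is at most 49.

639/16

√1595 = [39; 1, 14, 1, 78, …] (period length 4).
Convergents:
  p_0/q_0 = 39/1
  p_1/q_1 = 40/1
  p_2/q_2 = 599/15
  p_3/q_3 = 639/16
  p_4/q_4 = 50441/1263
q_3 = 16 ≤ 49 < 1263 = q_4, so the answer is 639/16.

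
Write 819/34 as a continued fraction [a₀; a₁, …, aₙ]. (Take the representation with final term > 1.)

[24; 11, 3]

819 = 24·34 + 3
34 = 11·3 + 1
3 = 3·1 + 0  (stop)
So 819/34 = [24; 11, 3].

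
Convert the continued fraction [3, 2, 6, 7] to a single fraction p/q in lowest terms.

Using pₖ = aₖpₖ₋₁ + pₖ₋₂ and qₖ = aₖqₖ₋₁ + qₖ₋₂:
  k=0: a=3, p=3, q=1
  k=1: a=2, p=7, q=2
  k=2: a=6, p=45, q=13
  k=3: a=7, p=322, q=93

322/93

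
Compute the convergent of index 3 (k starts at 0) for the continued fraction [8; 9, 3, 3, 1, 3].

Using pₖ = aₖpₖ₋₁ + pₖ₋₂, qₖ = aₖqₖ₋₁ + qₖ₋₂ (with p₋₁=1, p₋₂=0, q₋₁=0, q₋₂=1):
  k=0: a=8, p=8, q=1
  k=1: a=9, p=73, q=9
  k=2: a=3, p=227, q=28
  k=3: a=3, p=754, q=93

754/93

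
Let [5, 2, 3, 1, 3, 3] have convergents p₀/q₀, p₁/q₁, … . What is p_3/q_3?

Using pₖ = aₖpₖ₋₁ + pₖ₋₂, qₖ = aₖqₖ₋₁ + qₖ₋₂ (with p₋₁=1, p₋₂=0, q₋₁=0, q₋₂=1):
  k=0: a=5, p=5, q=1
  k=1: a=2, p=11, q=2
  k=2: a=3, p=38, q=7
  k=3: a=1, p=49, q=9

49/9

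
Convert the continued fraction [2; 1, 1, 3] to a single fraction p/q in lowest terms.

18/7

Using pₖ = aₖpₖ₋₁ + pₖ₋₂ and qₖ = aₖqₖ₋₁ + qₖ₋₂:
  k=0: a=2, p=2, q=1
  k=1: a=1, p=3, q=1
  k=2: a=1, p=5, q=2
  k=3: a=3, p=18, q=7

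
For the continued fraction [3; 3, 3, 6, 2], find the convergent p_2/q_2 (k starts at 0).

33/10

Using pₖ = aₖpₖ₋₁ + pₖ₋₂, qₖ = aₖqₖ₋₁ + qₖ₋₂ (with p₋₁=1, p₋₂=0, q₋₁=0, q₋₂=1):
  k=0: a=3, p=3, q=1
  k=1: a=3, p=10, q=3
  k=2: a=3, p=33, q=10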